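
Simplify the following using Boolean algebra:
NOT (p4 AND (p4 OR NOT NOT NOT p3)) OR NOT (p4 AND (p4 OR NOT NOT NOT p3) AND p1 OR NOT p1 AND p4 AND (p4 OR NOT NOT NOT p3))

NOT (p4 AND (p4 OR NOT NOT NOT p3)) OR NOT (p4 AND (p4 OR NOT NOT NOT p3) AND p1 OR NOT p1 AND p4 AND (p4 OR NOT NOT NOT p3))
= NOT (p4 AND (p4 OR NOT NOT NOT p3)) OR NOT (p4 AND (p4 OR NOT NOT NOT p3))
= NOT (p4 AND (p4 OR NOT NOT NOT p3))
= NOT (p4 AND (p4 OR NOT p3))
= NOT p4

NOT p4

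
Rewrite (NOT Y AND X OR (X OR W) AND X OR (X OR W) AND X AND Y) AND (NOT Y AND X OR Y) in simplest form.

(NOT Y AND X OR (X OR W) AND X OR (X OR W) AND X AND Y) AND (NOT Y AND X OR Y)
= NOT Y AND X OR ((X OR W) AND X OR (X OR W) AND X AND Y) AND Y
= NOT Y AND X OR (X OR W) AND X AND Y
= NOT Y AND X OR X AND Y
= X

X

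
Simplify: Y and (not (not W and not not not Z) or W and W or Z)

Y and (W or Z)

Y and (not (not W and not not not Z) or W and W or Z)
= Y and (not (not W and not Z) or W and W or Z)   — double negation
= Y and (not (not W and not Z) or W or Z)   — idempotence
= Y and (W or Z or W or Z)   — De Morgan
= Y and (W or Z)   — idempotence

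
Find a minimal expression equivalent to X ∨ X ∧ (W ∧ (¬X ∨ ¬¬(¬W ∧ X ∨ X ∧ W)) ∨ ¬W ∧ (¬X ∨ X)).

X ∨ X ∧ (W ∧ (¬X ∨ ¬¬(¬W ∧ X ∨ X ∧ W)) ∨ ¬W ∧ (¬X ∨ X))
= X ∨ X ∧ (W ∧ (¬X ∨ ¬¬X) ∨ ¬W ∧ (¬X ∨ X))
= X ∨ X ∧ (W ∧ (¬X ∨ X) ∨ ¬W ∧ (¬X ∨ X))
= X ∨ X ∧ (¬X ∨ X)
= X ∨ X
= X

X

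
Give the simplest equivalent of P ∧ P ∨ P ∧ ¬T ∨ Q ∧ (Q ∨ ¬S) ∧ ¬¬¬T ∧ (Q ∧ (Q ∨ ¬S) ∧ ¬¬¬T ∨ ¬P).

P ∨ Q ∧ ¬T

P ∧ P ∨ P ∧ ¬T ∨ Q ∧ (Q ∨ ¬S) ∧ ¬¬¬T ∧ (Q ∧ (Q ∨ ¬S) ∧ ¬¬¬T ∨ ¬P)
= (P ∨ ¬T) ∧ P ∨ Q ∧ (Q ∨ ¬S) ∧ ¬¬¬T ∧ (Q ∧ (Q ∨ ¬S) ∧ ¬¬¬T ∨ ¬P)   — distribution
= (P ∨ ¬T) ∧ P ∨ Q ∧ (Q ∨ ¬S) ∧ ¬¬¬T   — absorption
= P ∨ Q ∧ (Q ∨ ¬S) ∧ ¬¬¬T   — absorption
= P ∨ Q ∧ (Q ∨ ¬S) ∧ ¬T   — double negation
= P ∨ Q ∧ ¬T   — absorption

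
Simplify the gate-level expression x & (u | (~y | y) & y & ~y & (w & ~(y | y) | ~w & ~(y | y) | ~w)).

x & (u | (~y | y) & y & ~y & (w & ~(y | y) | ~w & ~(y | y) | ~w))
= x & (u | (~y | y) & y & ~y & (~(y | y) | ~w))   [distribution]
= x & (u | (~y | y) & y & ~y & (~y | ~w))   [idempotence]
= x & (u | y & ~y & (~y | ~w))   [complement / identity]
= x & (u | y & ~y)   [absorption]
= x & u   [complement / identity]

x & u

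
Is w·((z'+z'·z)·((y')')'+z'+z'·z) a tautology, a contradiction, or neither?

w·((z'+z'·z)·((y')')'+z'+z'·z)
= w·((z'+z'·z)·y'+z'+z'·z)   [double negation]
= w·(z'+z'·z)   [absorption]
= w·z'   [complement / identity]
This depends on w, z, so it is not a constant.

neither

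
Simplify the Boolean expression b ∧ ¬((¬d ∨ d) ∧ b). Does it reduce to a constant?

b ∧ ¬((¬d ∨ d) ∧ b)
= b ∧ ¬b   — complement / identity
= False   — complement

False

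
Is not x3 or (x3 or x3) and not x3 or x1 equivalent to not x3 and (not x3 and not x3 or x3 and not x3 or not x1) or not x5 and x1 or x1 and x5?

E1: not x3 or (x3 or x3) and not x3 or x1
    = not x3 or x3 and not x3 or x1
    = not x3 or x1
E2: not x3 and (not x3 and not x3 or x3 and not x3 or not x1) or not x5 and x1 or x1 and x5
    = not x3 and (not x3 or not x1) or not x5 and x1 or x1 and x5
    = not x3 and (not x3 or not x1) or x1
    = not x3 or x1
Both reduce to not x3 or x1, so they are equivalent.

Yes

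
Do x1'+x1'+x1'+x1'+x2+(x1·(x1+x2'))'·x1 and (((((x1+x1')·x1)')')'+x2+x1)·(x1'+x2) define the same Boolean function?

E1: x1'+x1'+x1'+x1'+x2+(x1·(x1+x2'))'·x1
    = x1'+x1'+x2+(x1·(x1+x2'))'·x1   (idempotence)
    = x1'+x2+(x1·(x1+x2'))'·x1   (idempotence)
    = x1'+x2+x1'·x1   (absorption)
    = x1'+x2   (complement / identity)
E2: (((((x1+x1')·x1)')')'+x2+x1)·(x1'+x2)
    = (((x1')')'+x2+x1)·(x1'+x2)   (complement / identity)
    = (x1'+x2+x1)·(x1'+x2)   (double negation)
    = x1'+x2   (absorption)
Both reduce to x1'+x2, so they are equivalent.

Yes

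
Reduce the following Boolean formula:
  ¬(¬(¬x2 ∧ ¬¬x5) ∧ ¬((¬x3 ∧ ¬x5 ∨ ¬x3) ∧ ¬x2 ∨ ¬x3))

¬x2 ∧ x5 ∨ ¬x3

¬(¬(¬x2 ∧ ¬¬x5) ∧ ¬((¬x3 ∧ ¬x5 ∨ ¬x3) ∧ ¬x2 ∨ ¬x3))
= ¬(¬(¬x2 ∧ ¬¬x5) ∧ ¬(¬x3 ∧ ¬x2 ∨ ¬x3))   (absorption)
= ¬x2 ∧ ¬¬x5 ∨ ¬x3 ∧ ¬x2 ∨ ¬x3   (De Morgan)
= ¬x2 ∧ ¬¬x5 ∨ ¬x3   (absorption)
= ¬x2 ∧ x5 ∨ ¬x3   (double negation)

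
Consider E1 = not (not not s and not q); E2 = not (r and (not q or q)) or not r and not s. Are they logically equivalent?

E1: not (not not s and not q)
    = not s or q   (De Morgan)
E2: not (r and (not q or q)) or not r and not s
    = not r or not r and not s   (complement / identity)
    = not r   (absorption)
These differ: at q=0, r=0, s=1, E1 = 0 but E2 = 1.

No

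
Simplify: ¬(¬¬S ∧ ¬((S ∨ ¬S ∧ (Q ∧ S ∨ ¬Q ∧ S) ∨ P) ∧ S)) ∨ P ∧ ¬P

¬(¬¬S ∧ ¬((S ∨ ¬S ∧ (Q ∧ S ∨ ¬Q ∧ S) ∨ P) ∧ S)) ∨ P ∧ ¬P
= ¬(¬¬S ∧ ¬((S ∨ ¬S ∧ S ∨ P) ∧ S)) ∨ P ∧ ¬P
= ¬(¬¬S ∧ ¬((S ∨ P) ∧ S)) ∨ P ∧ ¬P
= ¬(¬¬S ∧ ¬((S ∨ P) ∧ S))
= ¬S ∨ (S ∨ P) ∧ S
= ¬S ∨ S
= True

True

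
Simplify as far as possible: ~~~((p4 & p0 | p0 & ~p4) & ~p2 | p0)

~~~((p4 & p0 | p0 & ~p4) & ~p2 | p0)
= ~~~(p0 & ~p2 | p0)   — distribution
= ~~~p0   — absorption
= ~p0   — double negation

~p0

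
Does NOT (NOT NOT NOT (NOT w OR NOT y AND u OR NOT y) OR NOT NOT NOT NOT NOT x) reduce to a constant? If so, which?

NOT (NOT NOT NOT (NOT w OR NOT y AND u OR NOT y) OR NOT NOT NOT NOT NOT x)
= NOT (NOT NOT NOT (NOT w OR NOT y AND u OR NOT y) OR NOT NOT NOT x)   (double negation)
= NOT (NOT NOT NOT (NOT w OR NOT y) OR NOT NOT NOT x)   (absorption)
= NOT (NOT NOT NOT (NOT w OR NOT y) OR NOT x)   (double negation)
= NOT NOT (NOT w OR NOT y) AND x   (De Morgan)
= (NOT w OR NOT y) AND x   (double negation)
This depends on w, x, y, so it is not a constant.

no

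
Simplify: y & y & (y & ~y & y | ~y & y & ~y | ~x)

y & y & (y & ~y & y | ~y & y & ~y | ~x)
= y & y & (y & ~y | ~x)
= y & (y & ~y | ~x)
= y & ~x

y & ~x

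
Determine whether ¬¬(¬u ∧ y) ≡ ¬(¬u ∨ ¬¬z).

E1: ¬¬(¬u ∧ y)
    = ¬u ∧ y   (double negation)
E2: ¬(¬u ∨ ¬¬z)
    = u ∧ ¬z   (De Morgan)
These differ: at u=0, y=1, z=0, E1 = 1 but E2 = 0.

No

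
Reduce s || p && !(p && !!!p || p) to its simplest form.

s

s || p && !(p && !!!p || p)
= s || p && !(p && !p || p)
= s || p && !p
= s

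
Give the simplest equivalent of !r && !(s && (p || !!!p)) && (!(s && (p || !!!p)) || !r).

!r && !(s && (p || !!!p)) && (!(s && (p || !!!p)) || !r)
= !r && !(s && (p || !!!p))   (absorption)
= !r && !(s && (p || !p))   (double negation)
= !r && !s   (complement / identity)

!r && !s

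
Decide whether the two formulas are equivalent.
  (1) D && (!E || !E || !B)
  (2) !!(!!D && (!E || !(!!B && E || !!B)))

Yes

E1: D && (!E || !E || !B)
    = D && (!E || !B)   [idempotence]
E2: !!(!!D && (!E || !(!!B && E || !!B)))
    = !!(!!D && (!E || !!!B))   [absorption]
    = !!(!!D && (!E || !B))   [double negation]
    = !!D && (!E || !B)   [double negation]
    = D && (!E || !B)   [double negation]
Both reduce to D && (!E || !B), so they are equivalent.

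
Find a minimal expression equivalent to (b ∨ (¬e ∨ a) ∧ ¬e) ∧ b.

b

(b ∨ (¬e ∨ a) ∧ ¬e) ∧ b
= (b ∨ ¬e) ∧ b   (absorption)
= b   (absorption)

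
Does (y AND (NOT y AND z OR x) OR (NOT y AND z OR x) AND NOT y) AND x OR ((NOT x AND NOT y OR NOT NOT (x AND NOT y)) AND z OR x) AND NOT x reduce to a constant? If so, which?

no

(y AND (NOT y AND z OR x) OR (NOT y AND z OR x) AND NOT y) AND x OR ((NOT x AND NOT y OR NOT NOT (x AND NOT y)) AND z OR x) AND NOT x
= (y AND (NOT y AND z OR x) OR (NOT y AND z OR x) AND NOT y) AND x OR ((NOT x AND NOT y OR x AND NOT y) AND z OR x) AND NOT x   (double negation)
= (NOT y AND z OR x) AND x OR ((NOT x AND NOT y OR x AND NOT y) AND z OR x) AND NOT x   (distribution)
= (NOT y AND z OR x) AND x OR (NOT y AND z OR x) AND NOT x   (distribution)
= NOT y AND z OR x   (distribution)
This depends on x, y, z, so it is not a constant.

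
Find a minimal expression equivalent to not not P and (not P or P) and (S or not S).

P

not not P and (not P or P) and (S or not S)
= not not P and (not P or P)
= not not P
= P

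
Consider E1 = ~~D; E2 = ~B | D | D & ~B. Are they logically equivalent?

E1: ~~D
    = D
E2: ~B | D | D & ~B
    = ~B | D
These differ: at B=0, D=0, E1 = 0 but E2 = 1.

No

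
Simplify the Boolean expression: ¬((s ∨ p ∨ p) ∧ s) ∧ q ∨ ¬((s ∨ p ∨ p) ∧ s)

¬s

¬((s ∨ p ∨ p) ∧ s) ∧ q ∨ ¬((s ∨ p ∨ p) ∧ s)
= ¬((s ∨ p ∨ p) ∧ s)
= ¬((s ∨ p) ∧ s)
= ¬s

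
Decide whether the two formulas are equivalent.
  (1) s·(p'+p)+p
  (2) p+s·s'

No

E1: s·(p'+p)+p
    = s+p   — complement / identity
E2: p+s·s'
    = p   — complement / identity
These differ: at p=0, s=1, E1 = 1 but E2 = 0.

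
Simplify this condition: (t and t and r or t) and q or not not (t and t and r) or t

t

(t and t and r or t) and q or not not (t and t and r) or t
= (t and t and r or t) and q or t and t and r or t   (double negation)
= t and t and r or t   (absorption)
= t and r or t   (idempotence)
= t   (absorption)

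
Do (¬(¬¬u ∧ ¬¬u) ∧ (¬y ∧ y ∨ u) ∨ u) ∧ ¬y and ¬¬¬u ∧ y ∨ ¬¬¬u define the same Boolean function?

No

E1: (¬(¬¬u ∧ ¬¬u) ∧ (¬y ∧ y ∨ u) ∨ u) ∧ ¬y
    = (¬¬¬u ∧ (¬y ∧ y ∨ u) ∨ u) ∧ ¬y
    = (¬¬¬u ∧ u ∨ u) ∧ ¬y
    = (¬u ∧ u ∨ u) ∧ ¬y
    = u ∧ ¬y
E2: ¬¬¬u ∧ y ∨ ¬¬¬u
    = ¬¬¬u
    = ¬u
These differ: at u=0, y=0, E1 = 0 but E2 = 1.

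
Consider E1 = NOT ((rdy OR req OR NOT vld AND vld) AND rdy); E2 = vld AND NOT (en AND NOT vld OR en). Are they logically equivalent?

E1: NOT ((rdy OR req OR NOT vld AND vld) AND rdy)
    = NOT ((rdy OR req) AND rdy)   — complement / identity
    = NOT rdy   — absorption
E2: vld AND NOT (en AND NOT vld OR en)
    = vld AND NOT en   — absorption
These differ: at en=1, rdy=0, req=0, vld=1, E1 = 1 but E2 = 0.

No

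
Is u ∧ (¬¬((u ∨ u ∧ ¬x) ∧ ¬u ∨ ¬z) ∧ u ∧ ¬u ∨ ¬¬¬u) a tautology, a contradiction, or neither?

u ∧ (¬¬((u ∨ u ∧ ¬x) ∧ ¬u ∨ ¬z) ∧ u ∧ ¬u ∨ ¬¬¬u)
= u ∧ (¬¬(u ∧ ¬u ∨ ¬z) ∧ u ∧ ¬u ∨ ¬¬¬u)   (absorption)
= u ∧ ((u ∧ ¬u ∨ ¬z) ∧ u ∧ ¬u ∨ ¬¬¬u)   (double negation)
= u ∧ (u ∧ ¬u ∨ ¬¬¬u)   (absorption)
= u ∧ (u ∧ ¬u ∨ ¬u)   (double negation)
= u ∧ ¬u   (complement / identity)
= False   (complement)

contradiction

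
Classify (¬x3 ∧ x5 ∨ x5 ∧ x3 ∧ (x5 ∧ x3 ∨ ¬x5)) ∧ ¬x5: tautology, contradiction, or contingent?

contradiction

(¬x3 ∧ x5 ∨ x5 ∧ x3 ∧ (x5 ∧ x3 ∨ ¬x5)) ∧ ¬x5
= (¬x3 ∧ x5 ∨ x5 ∧ x3) ∧ ¬x5   — absorption
= x5 ∧ ¬x5   — distribution
= False   — complement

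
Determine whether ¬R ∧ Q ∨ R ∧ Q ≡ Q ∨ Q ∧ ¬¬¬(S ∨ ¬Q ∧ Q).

Yes

E1: ¬R ∧ Q ∨ R ∧ Q
    = Q   [distribution]
E2: Q ∨ Q ∧ ¬¬¬(S ∨ ¬Q ∧ Q)
    = Q ∨ Q ∧ ¬(S ∨ ¬Q ∧ Q)   [double negation]
    = Q ∨ Q ∧ ¬S   [complement / identity]
    = Q   [absorption]
Both reduce to Q, so they are equivalent.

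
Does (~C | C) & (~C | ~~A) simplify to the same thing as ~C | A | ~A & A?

E1: (~C | C) & (~C | ~~A)
    = ~C | ~~A   [complement / identity]
    = ~C | A   [double negation]
E2: ~C | A | ~A & A
    = ~C | A   [complement / identity]
Both reduce to ~C | A, so they are equivalent.

Yes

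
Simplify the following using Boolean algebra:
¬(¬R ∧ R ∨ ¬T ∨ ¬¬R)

T ∧ ¬R

¬(¬R ∧ R ∨ ¬T ∨ ¬¬R)
= ¬(¬T ∨ ¬¬R)   — complement / identity
= T ∧ ¬R   — De Morgan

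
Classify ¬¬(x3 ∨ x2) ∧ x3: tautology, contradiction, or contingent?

¬¬(x3 ∨ x2) ∧ x3
= (x3 ∨ x2) ∧ x3   — double negation
= x3   — absorption
This depends on x3, so it is not a constant.

contingent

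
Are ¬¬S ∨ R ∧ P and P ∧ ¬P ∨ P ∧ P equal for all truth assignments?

No

E1: ¬¬S ∨ R ∧ P
    = S ∨ R ∧ P   [double negation]
E2: P ∧ ¬P ∨ P ∧ P
    = (¬P ∨ P) ∧ P   [distribution]
    = P   [complement / identity]
These differ: at P=0, R=0, S=1, E1 = 1 but E2 = 0.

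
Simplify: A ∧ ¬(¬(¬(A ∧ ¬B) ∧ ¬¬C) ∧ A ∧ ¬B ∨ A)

False

A ∧ ¬(¬(¬(A ∧ ¬B) ∧ ¬¬C) ∧ A ∧ ¬B ∨ A)
= A ∧ ¬((A ∧ ¬B ∨ ¬C) ∧ A ∧ ¬B ∨ A)   [De Morgan]
= A ∧ ¬(A ∧ ¬B ∨ A)   [absorption]
= A ∧ ¬A   [absorption]
= False   [complement]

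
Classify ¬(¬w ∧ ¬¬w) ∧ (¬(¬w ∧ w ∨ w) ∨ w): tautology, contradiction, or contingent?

tautology

¬(¬w ∧ ¬¬w) ∧ (¬(¬w ∧ w ∨ w) ∨ w)
= ¬(¬w ∧ ¬¬w) ∧ (¬w ∨ w)   — complement / identity
= ¬(¬w ∧ ¬¬w)   — complement / identity
= w ∨ ¬w   — De Morgan
= True   — complement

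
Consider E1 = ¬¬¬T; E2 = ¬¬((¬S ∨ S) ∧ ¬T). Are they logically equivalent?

E1: ¬¬¬T
    = ¬T
E2: ¬¬((¬S ∨ S) ∧ ¬T)
    = ¬¬¬T
    = ¬T
Both reduce to ¬T, so they are equivalent.

Yes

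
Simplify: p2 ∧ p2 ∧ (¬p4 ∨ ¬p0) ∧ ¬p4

p2 ∧ ¬p4

p2 ∧ p2 ∧ (¬p4 ∨ ¬p0) ∧ ¬p4
= p2 ∧ p2 ∧ ¬p4   — absorption
= p2 ∧ ¬p4   — idempotence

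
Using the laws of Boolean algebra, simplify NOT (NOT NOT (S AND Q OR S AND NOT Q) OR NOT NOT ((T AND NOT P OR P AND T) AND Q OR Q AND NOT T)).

NOT S AND NOT Q

NOT (NOT NOT (S AND Q OR S AND NOT Q) OR NOT NOT ((T AND NOT P OR P AND T) AND Q OR Q AND NOT T))
= NOT (NOT NOT S OR NOT NOT ((T AND NOT P OR P AND T) AND Q OR Q AND NOT T))   (distribution)
= NOT (NOT NOT S OR NOT NOT (T AND Q OR Q AND NOT T))   (distribution)
= NOT S AND NOT (T AND Q OR Q AND NOT T)   (De Morgan)
= NOT S AND NOT Q   (distribution)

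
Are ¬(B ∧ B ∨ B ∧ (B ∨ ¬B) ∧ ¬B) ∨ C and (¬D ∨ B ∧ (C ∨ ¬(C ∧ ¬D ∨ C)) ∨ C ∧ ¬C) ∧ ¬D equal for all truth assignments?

No

E1: ¬(B ∧ B ∨ B ∧ (B ∨ ¬B) ∧ ¬B) ∨ C
    = ¬(B ∧ B ∨ B ∧ ¬B) ∨ C   (complement / identity)
    = ¬B ∨ C   (distribution)
E2: (¬D ∨ B ∧ (C ∨ ¬(C ∧ ¬D ∨ C)) ∨ C ∧ ¬C) ∧ ¬D
    = (¬D ∨ B ∧ (C ∨ ¬C) ∨ C ∧ ¬C) ∧ ¬D   (absorption)
    = (¬D ∨ B ∨ C ∧ ¬C) ∧ ¬D   (complement / identity)
    = (¬D ∨ B) ∧ ¬D   (complement / identity)
    = ¬D   (absorption)
These differ: at B=0, C=1, D=1, E1 = 1 but E2 = 0.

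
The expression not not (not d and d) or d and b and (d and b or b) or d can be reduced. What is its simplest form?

d

not not (not d and d) or d and b and (d and b or b) or d
= not not (not d and d) or d and b or d   — absorption
= not d and d or d and b or d   — double negation
= d and b or d   — complement / identity
= d   — absorption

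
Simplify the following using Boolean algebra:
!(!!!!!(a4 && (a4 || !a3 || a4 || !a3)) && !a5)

a4 || a5

!(!!!!!(a4 && (a4 || !a3 || a4 || !a3)) && !a5)
= !!!!(a4 && (a4 || !a3 || a4 || !a3)) || a5   — De Morgan
= !!!!(a4 && (a4 || !a3)) || a5   — idempotence
= !!(a4 && (a4 || !a3)) || a5   — double negation
= !!a4 || a5   — absorption
= a4 || a5   — double negation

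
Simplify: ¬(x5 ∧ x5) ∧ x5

False

¬(x5 ∧ x5) ∧ x5
= ¬x5 ∧ x5
= False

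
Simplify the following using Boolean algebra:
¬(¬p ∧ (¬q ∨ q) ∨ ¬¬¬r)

¬(¬p ∧ (¬q ∨ q) ∨ ¬¬¬r)
= ¬(¬p ∨ ¬¬¬r)   (complement / identity)
= ¬(¬p ∨ ¬r)   (double negation)
= p ∧ r   (De Morgan)

p ∧ r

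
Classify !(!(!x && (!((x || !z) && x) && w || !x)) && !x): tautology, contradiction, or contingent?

tautology

!(!(!x && (!((x || !z) && x) && w || !x)) && !x)
= !(!(!x && (!x && w || !x)) && !x)   — absorption
= !x && (!x && w || !x) || x   — De Morgan
= !x && !x || x   — absorption
= !x || x   — idempotence
= true   — complement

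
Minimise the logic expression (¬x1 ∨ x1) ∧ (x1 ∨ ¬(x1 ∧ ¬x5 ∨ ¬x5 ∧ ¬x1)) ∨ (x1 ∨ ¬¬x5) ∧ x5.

x1 ∨ x5

(¬x1 ∨ x1) ∧ (x1 ∨ ¬(x1 ∧ ¬x5 ∨ ¬x5 ∧ ¬x1)) ∨ (x1 ∨ ¬¬x5) ∧ x5
= (¬x1 ∨ x1) ∧ (x1 ∨ ¬¬x5) ∨ (x1 ∨ ¬¬x5) ∧ x5   (distribution)
= x1 ∨ ¬¬x5 ∨ (x1 ∨ ¬¬x5) ∧ x5   (complement / identity)
= x1 ∨ ¬¬x5   (absorption)
= x1 ∨ x5   (double negation)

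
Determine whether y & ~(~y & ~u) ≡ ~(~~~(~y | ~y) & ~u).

No

E1: y & ~(~y & ~u)
    = y & (y | u)
    = y
E2: ~(~~~(~y | ~y) & ~u)
    = ~(~(~y | ~y) & ~u)
    = ~y | ~y | u
    = ~y | u
These differ: at u=0, y=0, E1 = 0 but E2 = 1.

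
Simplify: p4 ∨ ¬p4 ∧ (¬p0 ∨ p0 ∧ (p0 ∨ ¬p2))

p4 ∨ ¬p4 ∧ (¬p0 ∨ p0 ∧ (p0 ∨ ¬p2))
= p4 ∨ ¬p4 ∧ (¬p0 ∨ p0)
= p4 ∨ ¬p4
= True

True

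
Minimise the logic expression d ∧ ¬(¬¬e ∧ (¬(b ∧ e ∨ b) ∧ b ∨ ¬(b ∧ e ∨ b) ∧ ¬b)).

d ∧ ¬(¬¬e ∧ (¬(b ∧ e ∨ b) ∧ b ∨ ¬(b ∧ e ∨ b) ∧ ¬b))
= d ∧ ¬(¬¬e ∧ ¬(b ∧ e ∨ b))   [distribution]
= d ∧ ¬(¬¬e ∧ ¬b)   [absorption]
= d ∧ (¬e ∨ b)   [De Morgan]

d ∧ (¬e ∨ b)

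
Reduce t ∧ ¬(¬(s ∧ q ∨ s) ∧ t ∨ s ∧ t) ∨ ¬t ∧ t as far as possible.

False

t ∧ ¬(¬(s ∧ q ∨ s) ∧ t ∨ s ∧ t) ∨ ¬t ∧ t
= t ∧ ¬(¬s ∧ t ∨ s ∧ t) ∨ ¬t ∧ t   [absorption]
= t ∧ ¬t ∨ ¬t ∧ t   [distribution]
= ¬t ∧ t   [complement / identity]
= False   [complement]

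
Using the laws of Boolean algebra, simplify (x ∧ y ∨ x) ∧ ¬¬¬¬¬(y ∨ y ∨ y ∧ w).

x ∧ ¬y

(x ∧ y ∨ x) ∧ ¬¬¬¬¬(y ∨ y ∨ y ∧ w)
= x ∧ ¬¬¬¬¬(y ∨ y ∨ y ∧ w)   — absorption
= x ∧ ¬¬¬¬¬(y ∨ y)   — absorption
= x ∧ ¬¬¬¬¬y   — idempotence
= x ∧ ¬¬¬y   — double negation
= x ∧ ¬y   — double negation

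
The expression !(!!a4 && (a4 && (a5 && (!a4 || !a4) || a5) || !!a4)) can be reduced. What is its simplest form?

!(!!a4 && (a4 && (a5 && (!a4 || !a4) || a5) || !!a4))
= !(!!a4 && (a4 && (a5 && !a4 || a5) || !!a4))
= !(!!a4 && (a4 && a5 || !!a4))
= !(a4 && (a4 && a5 || !!a4))
= !(a4 && (a4 && a5 || a4))
= !(a4 && a4)
= !a4

!a4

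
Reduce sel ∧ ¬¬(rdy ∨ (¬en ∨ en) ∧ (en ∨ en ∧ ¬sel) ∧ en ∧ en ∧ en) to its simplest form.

sel ∧ ¬¬(rdy ∨ (¬en ∨ en) ∧ (en ∨ en ∧ ¬sel) ∧ en ∧ en ∧ en)
= sel ∧ ¬¬(rdy ∨ (¬en ∨ en) ∧ en ∧ en ∧ en ∧ en)   (absorption)
= sel ∧ ¬¬(rdy ∨ en ∧ en ∧ en ∧ en)   (complement / identity)
= sel ∧ ¬¬(rdy ∨ en ∧ en)   (idempotence)
= sel ∧ (rdy ∨ en ∧ en)   (double negation)
= sel ∧ (rdy ∨ en)   (idempotence)

sel ∧ (rdy ∨ en)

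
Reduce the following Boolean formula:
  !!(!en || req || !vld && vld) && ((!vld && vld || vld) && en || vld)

!!(!en || req || !vld && vld) && ((!vld && vld || vld) && en || vld)
= !!(!en || req || !vld && vld) && (vld && en || vld)
= !!(!en || req || !vld && vld) && vld
= !!(!en || req) && vld
= (!en || req) && vld

(!en || req) && vld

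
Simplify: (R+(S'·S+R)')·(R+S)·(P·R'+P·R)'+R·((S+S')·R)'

(R+S)·P'

(R+(S'·S+R)')·(R+S)·(P·R'+P·R)'+R·((S+S')·R)'
= (R+R')·(R+S)·(P·R'+P·R)'+R·((S+S')·R)'   [complement / identity]
= (R+R')·(R+S)·(P·R'+P·R)'+R·R'   [complement / identity]
= (R+R')·(R+S)·P'+R·R'   [distribution]
= (R+S)·P'+R·R'   [complement / identity]
= (R+S)·P'   [complement / identity]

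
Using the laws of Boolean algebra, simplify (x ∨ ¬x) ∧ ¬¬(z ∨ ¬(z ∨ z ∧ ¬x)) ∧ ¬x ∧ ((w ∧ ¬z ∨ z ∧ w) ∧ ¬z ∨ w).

(x ∨ ¬x) ∧ ¬¬(z ∨ ¬(z ∨ z ∧ ¬x)) ∧ ¬x ∧ ((w ∧ ¬z ∨ z ∧ w) ∧ ¬z ∨ w)
= (x ∨ ¬x) ∧ ¬¬(z ∨ ¬(z ∨ z ∧ ¬x)) ∧ ¬x ∧ (w ∧ ¬z ∨ w)   [distribution]
= (x ∨ ¬x) ∧ ¬¬(z ∨ ¬z) ∧ ¬x ∧ (w ∧ ¬z ∨ w)   [absorption]
= ¬¬(z ∨ ¬z) ∧ ¬x ∧ (w ∧ ¬z ∨ w)   [complement / identity]
= ¬¬(z ∨ ¬z) ∧ ¬x ∧ w   [absorption]
= (z ∨ ¬z) ∧ ¬x ∧ w   [double negation]
= ¬x ∧ w   [complement / identity]

¬x ∧ w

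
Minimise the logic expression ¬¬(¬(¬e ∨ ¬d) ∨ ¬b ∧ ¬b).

e ∧ d ∨ ¬b

¬¬(¬(¬e ∨ ¬d) ∨ ¬b ∧ ¬b)
= ¬(¬e ∨ ¬d) ∨ ¬b ∧ ¬b   [double negation]
= ¬(¬e ∨ ¬d) ∨ ¬b   [idempotence]
= e ∧ d ∨ ¬b   [De Morgan]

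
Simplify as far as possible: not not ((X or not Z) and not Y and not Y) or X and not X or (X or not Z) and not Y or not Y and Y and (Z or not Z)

(X or not Z) and not Y

not not ((X or not Z) and not Y and not Y) or X and not X or (X or not Z) and not Y or not Y and Y and (Z or not Z)
= (X or not Z) and not Y and not Y or X and not X or (X or not Z) and not Y or not Y and Y and (Z or not Z)   [double negation]
= (X or not Z) and not Y and not Y or X and not X or (X or not Z) and not Y or not Y and Y   [complement / identity]
= (X or not Z) and not Y and not Y or (X or not Z) and not Y or not Y and Y   [complement / identity]
= (X or not Z) and not Y and not Y or (X or not Z) and not Y   [complement / identity]
= (X or not Z) and not Y   [absorption]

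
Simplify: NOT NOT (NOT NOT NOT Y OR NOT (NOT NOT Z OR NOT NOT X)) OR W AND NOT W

NOT Y OR NOT Z AND NOT X

NOT NOT (NOT NOT NOT Y OR NOT (NOT NOT Z OR NOT NOT X)) OR W AND NOT W
= NOT NOT (NOT NOT NOT Y OR NOT (NOT NOT Z OR NOT NOT X))
= NOT NOT (NOT Y OR NOT (NOT NOT Z OR NOT NOT X))
= NOT Y OR NOT (NOT NOT Z OR NOT NOT X)
= NOT Y OR NOT Z AND NOT X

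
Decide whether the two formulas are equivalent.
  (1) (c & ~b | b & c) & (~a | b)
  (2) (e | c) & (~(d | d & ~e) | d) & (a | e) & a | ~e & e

E1: (c & ~b | b & c) & (~a | b)
    = c & (~a | b)   [distribution]
E2: (e | c) & (~(d | d & ~e) | d) & (a | e) & a | ~e & e
    = (e | c) & (~d | d) & (a | e) & a | ~e & e   [absorption]
    = (e | c) & (~d | d) & (a | e) & a   [complement / identity]
    = (e | c) & (~d | d) & a   [absorption]
    = (e | c) & a   [complement / identity]
These differ: at a=0, b=1, c=1, d=0, e=0, E1 = 1 but E2 = 0.

No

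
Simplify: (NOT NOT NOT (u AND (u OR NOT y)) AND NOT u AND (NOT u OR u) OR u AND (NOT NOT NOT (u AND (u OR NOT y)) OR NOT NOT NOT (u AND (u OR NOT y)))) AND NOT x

NOT u AND NOT x

(NOT NOT NOT (u AND (u OR NOT y)) AND NOT u AND (NOT u OR u) OR u AND (NOT NOT NOT (u AND (u OR NOT y)) OR NOT NOT NOT (u AND (u OR NOT y)))) AND NOT x
= (NOT NOT NOT (u AND (u OR NOT y)) AND NOT u AND (NOT u OR u) OR u AND NOT NOT NOT (u AND (u OR NOT y))) AND NOT x   — idempotence
= (NOT NOT NOT (u AND (u OR NOT y)) AND NOT u OR u AND NOT NOT NOT (u AND (u OR NOT y))) AND NOT x   — complement / identity
= NOT NOT NOT (u AND (u OR NOT y)) AND NOT x   — distribution
= NOT (u AND (u OR NOT y)) AND NOT x   — double negation
= NOT u AND NOT x   — absorption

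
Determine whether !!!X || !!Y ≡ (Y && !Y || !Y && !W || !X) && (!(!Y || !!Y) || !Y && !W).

E1: !!!X || !!Y
    = !X || !!Y   — double negation
    = !X || Y   — double negation
E2: (Y && !Y || !Y && !W || !X) && (!(!Y || !!Y) || !Y && !W)
    = (Y && !Y || !Y && !W || !X) && (Y && !Y || !Y && !W)   — De Morgan
    = Y && !Y || !Y && !W   — absorption
    = !Y && !W   — complement / identity
These differ: at W=1, X=0, Y=1, E1 = 1 but E2 = 0.

No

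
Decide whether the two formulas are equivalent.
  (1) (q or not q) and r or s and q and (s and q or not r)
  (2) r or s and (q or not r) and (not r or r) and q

E1: (q or not q) and r or s and q and (s and q or not r)
    = (q or not q) and r or s and q   — absorption
    = r or s and q   — complement / identity
E2: r or s and (q or not r) and (not r or r) and q
    = r or s and (q or not r) and q   — complement / identity
    = r or s and q   — absorption
Both reduce to r or s and q, so they are equivalent.

Yes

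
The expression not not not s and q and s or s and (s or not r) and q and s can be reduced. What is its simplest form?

q and s

not not not s and q and s or s and (s or not r) and q and s
= not not not s and q and s or s and q and s   — absorption
= not s and q and s or s and q and s   — double negation
= q and s   — distribution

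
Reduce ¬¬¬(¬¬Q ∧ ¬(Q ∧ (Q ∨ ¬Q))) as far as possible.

True

¬¬¬(¬¬Q ∧ ¬(Q ∧ (Q ∨ ¬Q)))
= ¬¬(¬Q ∨ Q ∧ (Q ∨ ¬Q))   [De Morgan]
= ¬¬(¬Q ∨ Q)   [complement / identity]
= ¬Q ∨ Q   [double negation]
= True   [complement]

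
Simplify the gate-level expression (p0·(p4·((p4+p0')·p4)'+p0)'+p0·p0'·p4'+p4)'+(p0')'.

p4'+p0

(p0·(p4·((p4+p0')·p4)'+p0)'+p0·p0'·p4'+p4)'+(p0')'
= (p0·(p4·p4'+p0)'+p0·p0'·p4'+p4)'+(p0')'   — absorption
= (p0·(p4·p4'+p0)'+p0·p0'·p4'+p4)'+p0   — double negation
= (p0·p0'+p0·p0'·p4'+p4)'+p0   — complement / identity
= (p0·p0'+p4)'+p0   — absorption
= p4'+p0   — complement / identity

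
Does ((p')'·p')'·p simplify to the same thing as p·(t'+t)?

E1: ((p')'·p')'·p
    = (p'+p)·p
    = p
E2: p·(t'+t)
    = p
Both reduce to p, so they are equivalent.

Yes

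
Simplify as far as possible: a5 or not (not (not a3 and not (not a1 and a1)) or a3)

a5 or not a3

a5 or not (not (not a3 and not (not a1 and a1)) or a3)
= a5 or not (a3 or not a1 and a1 or a3)   — De Morgan
= a5 or not (a3 or a3)   — complement / identity
= a5 or not a3   — idempotence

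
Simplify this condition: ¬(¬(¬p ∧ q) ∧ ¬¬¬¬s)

¬(¬(¬p ∧ q) ∧ ¬¬¬¬s)
= ¬p ∧ q ∨ ¬¬¬s   [De Morgan]
= ¬p ∧ q ∨ ¬s   [double negation]

¬p ∧ q ∨ ¬s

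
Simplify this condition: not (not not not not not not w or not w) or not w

not (not not not not not not w or not w) or not w
= not not not not not w and w or not w   [De Morgan]
= not not not w and w or not w   [double negation]
= not w and w or not w   [double negation]
= not w   [complement / identity]

not w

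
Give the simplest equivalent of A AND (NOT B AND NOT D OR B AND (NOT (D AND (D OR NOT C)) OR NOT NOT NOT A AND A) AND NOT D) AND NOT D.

A AND NOT D

A AND (NOT B AND NOT D OR B AND (NOT (D AND (D OR NOT C)) OR NOT NOT NOT A AND A) AND NOT D) AND NOT D
= A AND (NOT B AND NOT D OR B AND (NOT (D AND (D OR NOT C)) OR NOT A AND A) AND NOT D) AND NOT D
= A AND (NOT B AND NOT D OR B AND (NOT D OR NOT A AND A) AND NOT D) AND NOT D
= A AND (NOT B AND NOT D OR B AND NOT D AND NOT D) AND NOT D
= A AND (NOT B AND NOT D OR B AND NOT D) AND NOT D
= A AND NOT D AND NOT D
= A AND NOT D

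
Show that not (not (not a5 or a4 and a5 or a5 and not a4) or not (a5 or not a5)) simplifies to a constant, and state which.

not (not (not a5 or a4 and a5 or a5 and not a4) or not (a5 or not a5))
= not (not (not a5 or a5) or not (a5 or not a5))
= (not a5 or a5) and (a5 or not a5)
= not a5 or a5
= True

True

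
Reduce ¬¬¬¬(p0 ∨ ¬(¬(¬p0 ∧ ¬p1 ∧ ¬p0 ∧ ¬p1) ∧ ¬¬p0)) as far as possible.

True

¬¬¬¬(p0 ∨ ¬(¬(¬p0 ∧ ¬p1 ∧ ¬p0 ∧ ¬p1) ∧ ¬¬p0))
= ¬¬¬¬(p0 ∨ ¬p0 ∧ ¬p1 ∧ ¬p0 ∧ ¬p1 ∨ ¬p0)   (De Morgan)
= ¬¬(p0 ∨ ¬p0 ∧ ¬p1 ∧ ¬p0 ∧ ¬p1 ∨ ¬p0)   (double negation)
= ¬¬(p0 ∨ ¬p0 ∧ ¬p1 ∨ ¬p0)   (idempotence)
= ¬¬(p0 ∨ ¬p0)   (absorption)
= p0 ∨ ¬p0   (double negation)
= True   (complement)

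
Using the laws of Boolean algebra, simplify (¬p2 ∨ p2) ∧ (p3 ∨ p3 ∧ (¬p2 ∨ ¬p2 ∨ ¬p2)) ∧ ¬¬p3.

(¬p2 ∨ p2) ∧ (p3 ∨ p3 ∧ (¬p2 ∨ ¬p2 ∨ ¬p2)) ∧ ¬¬p3
= (¬p2 ∨ p2) ∧ (p3 ∨ p3 ∧ (¬p2 ∨ ¬p2)) ∧ ¬¬p3   [idempotence]
= (¬p2 ∨ p2) ∧ (p3 ∨ p3 ∧ ¬p2) ∧ ¬¬p3   [idempotence]
= (p3 ∨ p3 ∧ ¬p2) ∧ ¬¬p3   [complement / identity]
= p3 ∧ ¬¬p3   [absorption]
= p3 ∧ p3   [double negation]
= p3   [idempotence]

p3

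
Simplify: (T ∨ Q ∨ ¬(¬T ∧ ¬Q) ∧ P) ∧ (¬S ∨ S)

(T ∨ Q ∨ ¬(¬T ∧ ¬Q) ∧ P) ∧ (¬S ∨ S)
= (T ∨ Q ∨ (T ∨ Q) ∧ P) ∧ (¬S ∨ S)   (De Morgan)
= T ∨ Q ∨ (T ∨ Q) ∧ P   (complement / identity)
= T ∨ Q   (absorption)

T ∨ Q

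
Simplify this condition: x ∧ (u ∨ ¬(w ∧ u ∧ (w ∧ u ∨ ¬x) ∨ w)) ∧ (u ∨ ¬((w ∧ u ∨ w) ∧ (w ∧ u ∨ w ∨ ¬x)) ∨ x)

x ∧ (u ∨ ¬(w ∧ u ∧ (w ∧ u ∨ ¬x) ∨ w)) ∧ (u ∨ ¬((w ∧ u ∨ w) ∧ (w ∧ u ∨ w ∨ ¬x)) ∨ x)
= x ∧ (u ∨ ¬(w ∧ u ∨ w)) ∧ (u ∨ ¬((w ∧ u ∨ w) ∧ (w ∧ u ∨ w ∨ ¬x)) ∨ x)   — absorption
= x ∧ (u ∨ ¬(w ∧ u ∨ w)) ∧ (u ∨ ¬(w ∧ u ∨ w) ∨ x)   — absorption
= x ∧ (u ∨ ¬(w ∧ u ∨ w))   — absorption
= x ∧ (u ∨ ¬w)   — absorption

x ∧ (u ∨ ¬w)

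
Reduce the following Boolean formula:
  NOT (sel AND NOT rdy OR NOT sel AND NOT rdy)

NOT (sel AND NOT rdy OR NOT sel AND NOT rdy)
= NOT NOT rdy   — distribution
= rdy   — double negation

rdy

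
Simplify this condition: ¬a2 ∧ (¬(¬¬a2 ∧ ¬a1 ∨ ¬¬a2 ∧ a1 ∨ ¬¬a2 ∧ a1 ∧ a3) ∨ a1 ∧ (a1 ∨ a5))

¬a2

¬a2 ∧ (¬(¬¬a2 ∧ ¬a1 ∨ ¬¬a2 ∧ a1 ∨ ¬¬a2 ∧ a1 ∧ a3) ∨ a1 ∧ (a1 ∨ a5))
= ¬a2 ∧ (¬(¬¬a2 ∧ ¬a1 ∨ ¬¬a2 ∧ a1) ∨ a1 ∧ (a1 ∨ a5))
= ¬a2 ∧ (¬¬¬a2 ∨ a1 ∧ (a1 ∨ a5))
= ¬a2 ∧ (¬¬¬a2 ∨ a1)
= ¬a2 ∧ (¬a2 ∨ a1)
= ¬a2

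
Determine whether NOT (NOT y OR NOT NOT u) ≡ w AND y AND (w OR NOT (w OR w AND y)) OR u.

E1: NOT (NOT y OR NOT NOT u)
    = y AND NOT u   (De Morgan)
E2: w AND y AND (w OR NOT (w OR w AND y)) OR u
    = w AND y AND (w OR NOT w) OR u   (absorption)
    = w AND y OR u   (complement / identity)
These differ: at u=1, w=1, y=0, E1 = 0 but E2 = 1.

No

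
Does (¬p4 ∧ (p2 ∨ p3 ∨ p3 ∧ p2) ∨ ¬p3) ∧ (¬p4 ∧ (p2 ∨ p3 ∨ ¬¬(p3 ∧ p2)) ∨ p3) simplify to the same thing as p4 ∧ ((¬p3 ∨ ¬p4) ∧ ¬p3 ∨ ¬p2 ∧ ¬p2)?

No

E1: (¬p4 ∧ (p2 ∨ p3 ∨ p3 ∧ p2) ∨ ¬p3) ∧ (¬p4 ∧ (p2 ∨ p3 ∨ ¬¬(p3 ∧ p2)) ∨ p3)
    = (¬p4 ∧ (p2 ∨ p3 ∨ p3 ∧ p2) ∨ ¬p3) ∧ (¬p4 ∧ (p2 ∨ p3 ∨ p3 ∧ p2) ∨ p3)   [double negation]
    = ¬p3 ∧ p3 ∨ ¬p4 ∧ (p2 ∨ p3 ∨ p3 ∧ p2)   [distribution]
    = ¬p4 ∧ (p2 ∨ p3 ∨ p3 ∧ p2)   [complement / identity]
    = ¬p4 ∧ (p2 ∨ p3)   [absorption]
E2: p4 ∧ ((¬p3 ∨ ¬p4) ∧ ¬p3 ∨ ¬p2 ∧ ¬p2)
    = p4 ∧ (¬p3 ∨ ¬p2 ∧ ¬p2)   [absorption]
    = p4 ∧ (¬p3 ∨ ¬p2)   [idempotence]
These differ: at p2=1, p3=0, p4=0, E1 = 1 but E2 = 0.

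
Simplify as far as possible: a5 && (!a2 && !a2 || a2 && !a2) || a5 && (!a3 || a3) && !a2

a5 && (!a2 && !a2 || a2 && !a2) || a5 && (!a3 || a3) && !a2
= a5 && (!a2 && !a2 || a2 && !a2) || a5 && !a2   [complement / identity]
= a5 && !a2 || a5 && !a2   [distribution]
= a5 && !a2   [idempotence]

a5 && !a2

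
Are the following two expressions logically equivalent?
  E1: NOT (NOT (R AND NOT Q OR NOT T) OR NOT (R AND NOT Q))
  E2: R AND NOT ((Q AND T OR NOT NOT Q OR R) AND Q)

Yes

E1: NOT (NOT (R AND NOT Q OR NOT T) OR NOT (R AND NOT Q))
    = (R AND NOT Q OR NOT T) AND R AND NOT Q   (De Morgan)
    = R AND NOT Q   (absorption)
E2: R AND NOT ((Q AND T OR NOT NOT Q OR R) AND Q)
    = R AND NOT ((Q AND T OR Q OR R) AND Q)   (double negation)
    = R AND NOT ((Q OR R) AND Q)   (absorption)
    = R AND NOT Q   (absorption)
Both reduce to R AND NOT Q, so they are equivalent.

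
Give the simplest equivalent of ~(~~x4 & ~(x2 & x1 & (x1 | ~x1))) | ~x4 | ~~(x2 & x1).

~x4 | x2 & x1

~(~~x4 & ~(x2 & x1 & (x1 | ~x1))) | ~x4 | ~~(x2 & x1)
= ~x4 | x2 & x1 & (x1 | ~x1) | ~x4 | ~~(x2 & x1)
= ~x4 | x2 & x1 & (x1 | ~x1) | ~x4 | x2 & x1
= ~x4 | x2 & x1 | ~x4 | x2 & x1
= ~x4 | x2 & x1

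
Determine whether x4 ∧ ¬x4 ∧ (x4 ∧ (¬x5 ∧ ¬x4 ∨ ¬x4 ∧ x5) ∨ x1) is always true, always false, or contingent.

always false

x4 ∧ ¬x4 ∧ (x4 ∧ (¬x5 ∧ ¬x4 ∨ ¬x4 ∧ x5) ∨ x1)
= x4 ∧ ¬x4 ∧ (x4 ∧ ¬x4 ∨ x1)   — distribution
= x4 ∧ ¬x4   — absorption
= False   — complement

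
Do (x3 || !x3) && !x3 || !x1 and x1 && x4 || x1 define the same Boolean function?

E1: (x3 || !x3) && !x3 || !x1
    = !x3 || !x1   (complement / identity)
E2: x1 && x4 || x1
    = x1   (absorption)
These differ: at x1=0, x3=0, x4=0, E1 = 1 but E2 = 0.

No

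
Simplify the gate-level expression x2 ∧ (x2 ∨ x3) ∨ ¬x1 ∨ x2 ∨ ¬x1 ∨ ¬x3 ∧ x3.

x2 ∨ ¬x1

x2 ∧ (x2 ∨ x3) ∨ ¬x1 ∨ x2 ∨ ¬x1 ∨ ¬x3 ∧ x3
= x2 ∧ (x2 ∨ x3) ∨ ¬x1 ∨ x2 ∨ ¬x1   — complement / identity
= x2 ∨ ¬x1 ∨ x2 ∨ ¬x1   — absorption
= x2 ∨ ¬x1   — idempotence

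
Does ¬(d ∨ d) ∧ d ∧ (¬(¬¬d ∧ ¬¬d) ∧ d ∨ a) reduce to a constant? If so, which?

yes, False

¬(d ∨ d) ∧ d ∧ (¬(¬¬d ∧ ¬¬d) ∧ d ∨ a)
= ¬(d ∨ d) ∧ d ∧ ((¬d ∨ ¬d) ∧ d ∨ a)   [De Morgan]
= ¬d ∧ d ∧ ((¬d ∨ ¬d) ∧ d ∨ a)   [idempotence]
= ¬d ∧ d ∧ (¬d ∧ d ∨ a)   [idempotence]
= ¬d ∧ d   [absorption]
= False   [complement]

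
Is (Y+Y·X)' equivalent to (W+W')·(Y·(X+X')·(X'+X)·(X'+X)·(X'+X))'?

Yes

E1: (Y+Y·X)'
    = Y'   (absorption)
E2: (W+W')·(Y·(X+X')·(X'+X)·(X'+X)·(X'+X))'
    = (W+W')·(Y·(X+X')·(X'+X)·(X'+X))'   (complement / identity)
    = (Y·(X+X')·(X'+X)·(X'+X))'   (complement / identity)
    = (Y·(X+X')·(X'+X))'   (idempotence)
    = (Y·(X+X'))'   (complement / identity)
    = Y'   (complement / identity)
Both reduce to Y', so they are equivalent.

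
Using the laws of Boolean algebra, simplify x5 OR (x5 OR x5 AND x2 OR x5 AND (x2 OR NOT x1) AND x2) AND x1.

x5

x5 OR (x5 OR x5 AND x2 OR x5 AND (x2 OR NOT x1) AND x2) AND x1
= x5 OR (x5 OR x5 AND x2 OR x5 AND x2) AND x1   — absorption
= x5 OR (x5 OR x5 AND x2) AND x1   — idempotence
= x5 OR x5 AND x1   — absorption
= x5   — absorption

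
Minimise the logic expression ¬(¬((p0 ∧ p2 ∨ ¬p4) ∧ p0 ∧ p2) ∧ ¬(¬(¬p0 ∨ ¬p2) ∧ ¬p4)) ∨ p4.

¬(¬((p0 ∧ p2 ∨ ¬p4) ∧ p0 ∧ p2) ∧ ¬(¬(¬p0 ∨ ¬p2) ∧ ¬p4)) ∨ p4
= ¬(¬(p0 ∧ p2) ∧ ¬(¬(¬p0 ∨ ¬p2) ∧ ¬p4)) ∨ p4   (absorption)
= ¬(¬(p0 ∧ p2) ∧ ¬(p0 ∧ p2 ∧ ¬p4)) ∨ p4   (De Morgan)
= p0 ∧ p2 ∨ p0 ∧ p2 ∧ ¬p4 ∨ p4   (De Morgan)
= p0 ∧ p2 ∨ p4   (absorption)

p0 ∧ p2 ∨ p4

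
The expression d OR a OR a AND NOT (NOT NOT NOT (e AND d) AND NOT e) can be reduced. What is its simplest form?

d OR a

d OR a OR a AND NOT (NOT NOT NOT (e AND d) AND NOT e)
= d OR a OR a AND NOT (NOT (e AND d) AND NOT e)
= d OR a OR a AND (e AND d OR e)
= d OR a OR a AND e
= d OR a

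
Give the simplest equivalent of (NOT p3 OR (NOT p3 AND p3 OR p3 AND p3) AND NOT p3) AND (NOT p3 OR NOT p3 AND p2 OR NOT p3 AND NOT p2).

(NOT p3 OR (NOT p3 AND p3 OR p3 AND p3) AND NOT p3) AND (NOT p3 OR NOT p3 AND p2 OR NOT p3 AND NOT p2)
= (NOT p3 OR (NOT p3 AND p3 OR p3 AND p3) AND NOT p3) AND (NOT p3 OR NOT p3 AND NOT p2)
= (NOT p3 OR p3 AND NOT p3) AND (NOT p3 OR NOT p3 AND NOT p2)
= (NOT p3 OR p3 AND NOT p3) AND NOT p3
= NOT p3 AND NOT p3
= NOT p3

NOT p3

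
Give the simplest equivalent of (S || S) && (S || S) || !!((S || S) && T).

(S || S) && (S || S) || !!((S || S) && T)
= S || S || !!((S || S) && T)   (idempotence)
= S || S || (S || S) && T   (double negation)
= S || S   (absorption)
= S   (idempotence)

S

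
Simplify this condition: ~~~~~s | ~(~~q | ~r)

~~~~~s | ~(~~q | ~r)
= ~~~~~s | ~q & r   (De Morgan)
= ~~~s | ~q & r   (double negation)
= ~s | ~q & r   (double negation)

~s | ~q & r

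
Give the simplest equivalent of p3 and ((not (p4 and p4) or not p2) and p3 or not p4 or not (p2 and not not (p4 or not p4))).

p3 and ((not (p4 and p4) or not p2) and p3 or not p4 or not (p2 and not not (p4 or not p4)))
= p3 and ((not (p4 and p4) or not p2) and p3 or not p4 or not (p2 and (p4 or not p4)))   — double negation
= p3 and ((not p4 or not p2) and p3 or not p4 or not (p2 and (p4 or not p4)))   — idempotence
= p3 and ((not p4 or not p2) and p3 or not p4 or not p2)   — complement / identity
= p3 and (not p4 or not p2)   — absorption

p3 and (not p4 or not p2)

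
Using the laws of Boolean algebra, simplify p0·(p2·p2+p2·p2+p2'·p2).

p0·(p2·p2+p2·p2+p2'·p2)
= p0·(p2·p2+p2'·p2)   (idempotence)
= p0·(p2+p2'·p2)   (idempotence)
= p0·p2   (complement / identity)

p0·p2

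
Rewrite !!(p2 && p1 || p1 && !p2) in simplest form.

!!(p2 && p1 || p1 && !p2)
= p2 && p1 || p1 && !p2   (double negation)
= p1   (distribution)

p1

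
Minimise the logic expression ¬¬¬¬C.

C

¬¬¬¬C
= ¬¬C
= C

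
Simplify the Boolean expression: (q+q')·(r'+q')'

(q+q')·(r'+q')'
= (r'+q')'   — complement / identity
= r·q   — De Morgan

r·q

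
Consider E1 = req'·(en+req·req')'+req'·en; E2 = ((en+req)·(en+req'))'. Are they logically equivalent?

No

E1: req'·(en+req·req')'+req'·en
    = req'·en'+req'·en   [complement / identity]
    = req'   [distribution]
E2: ((en+req)·(en+req'))'
    = (req·req'+en)'   [distribution]
    = en'   [complement / identity]
These differ: at en=0, req=1, E1 = 0 but E2 = 1.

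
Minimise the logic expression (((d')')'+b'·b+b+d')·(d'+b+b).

d'+b

(((d')')'+b'·b+b+d')·(d'+b+b)
= (((d')')'+b'·b+b+d')·(d'+b)   [idempotence]
= (d'+b'·b+b+d')·(d'+b)   [double negation]
= (d'+b+d')·(d'+b)   [complement / identity]
= d'+b   [absorption]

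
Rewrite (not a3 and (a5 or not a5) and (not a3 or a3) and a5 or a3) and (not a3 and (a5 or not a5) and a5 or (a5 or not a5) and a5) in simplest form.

(not a3 and (a5 or not a5) and (not a3 or a3) and a5 or a3) and (not a3 and (a5 or not a5) and a5 or (a5 or not a5) and a5)
= (not a3 and (a5 or not a5) and a5 or a3) and (not a3 and (a5 or not a5) and a5 or (a5 or not a5) and a5)
= not a3 and (a5 or not a5) and a5 or a3 and (a5 or not a5) and a5
= (a5 or not a5) and a5
= a5

a5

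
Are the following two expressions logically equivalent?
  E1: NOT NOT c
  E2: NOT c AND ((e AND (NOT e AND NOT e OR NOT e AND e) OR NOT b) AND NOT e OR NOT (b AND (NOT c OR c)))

E1: NOT NOT c
    = c   [double negation]
E2: NOT c AND ((e AND (NOT e AND NOT e OR NOT e AND e) OR NOT b) AND NOT e OR NOT (b AND (NOT c OR c)))
    = NOT c AND ((e AND (NOT e AND NOT e OR NOT e AND e) OR NOT b) AND NOT e OR NOT b)   [complement / identity]
    = NOT c AND ((e AND NOT e OR NOT b) AND NOT e OR NOT b)   [distribution]
    = NOT c AND (NOT b AND NOT e OR NOT b)   [complement / identity]
    = NOT c AND NOT b   [absorption]
These differ: at b=0, c=1, e=1, E1 = 1 but E2 = 0.

No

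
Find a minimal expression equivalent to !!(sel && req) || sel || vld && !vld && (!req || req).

sel

!!(sel && req) || sel || vld && !vld && (!req || req)
= !!(sel && req) || sel || vld && !vld
= !!(sel && req) || sel
= sel && req || sel
= sel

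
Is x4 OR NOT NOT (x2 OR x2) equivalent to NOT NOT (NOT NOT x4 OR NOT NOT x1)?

No

E1: x4 OR NOT NOT (x2 OR x2)
    = x4 OR NOT NOT x2   — idempotence
    = x4 OR x2   — double negation
E2: NOT NOT (NOT NOT x4 OR NOT NOT x1)
    = NOT (NOT x4 AND NOT x1)   — De Morgan
    = x4 OR x1   — De Morgan
These differ: at x1=0, x2=1, x4=0, E1 = 1 but E2 = 0.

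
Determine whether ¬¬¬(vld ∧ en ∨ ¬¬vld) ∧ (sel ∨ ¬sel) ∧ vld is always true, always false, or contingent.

always false

¬¬¬(vld ∧ en ∨ ¬¬vld) ∧ (sel ∨ ¬sel) ∧ vld
= ¬¬¬(vld ∧ en ∨ vld) ∧ (sel ∨ ¬sel) ∧ vld   [double negation]
= ¬¬¬vld ∧ (sel ∨ ¬sel) ∧ vld   [absorption]
= ¬¬¬vld ∧ vld   [complement / identity]
= ¬vld ∧ vld   [double negation]
= False   [complement]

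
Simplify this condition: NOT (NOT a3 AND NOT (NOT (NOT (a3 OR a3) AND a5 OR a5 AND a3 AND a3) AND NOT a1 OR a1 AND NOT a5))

a3 OR NOT a5

NOT (NOT a3 AND NOT (NOT (NOT (a3 OR a3) AND a5 OR a5 AND a3 AND a3) AND NOT a1 OR a1 AND NOT a5))
= a3 OR NOT (NOT (a3 OR a3) AND a5 OR a5 AND a3 AND a3) AND NOT a1 OR a1 AND NOT a5
= a3 OR NOT (NOT (a3 OR a3) AND a5 OR a5 AND a3) AND NOT a1 OR a1 AND NOT a5
= a3 OR NOT (NOT a3 AND a5 OR a5 AND a3) AND NOT a1 OR a1 AND NOT a5
= a3 OR NOT a5 AND NOT a1 OR a1 AND NOT a5
= a3 OR NOT a5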